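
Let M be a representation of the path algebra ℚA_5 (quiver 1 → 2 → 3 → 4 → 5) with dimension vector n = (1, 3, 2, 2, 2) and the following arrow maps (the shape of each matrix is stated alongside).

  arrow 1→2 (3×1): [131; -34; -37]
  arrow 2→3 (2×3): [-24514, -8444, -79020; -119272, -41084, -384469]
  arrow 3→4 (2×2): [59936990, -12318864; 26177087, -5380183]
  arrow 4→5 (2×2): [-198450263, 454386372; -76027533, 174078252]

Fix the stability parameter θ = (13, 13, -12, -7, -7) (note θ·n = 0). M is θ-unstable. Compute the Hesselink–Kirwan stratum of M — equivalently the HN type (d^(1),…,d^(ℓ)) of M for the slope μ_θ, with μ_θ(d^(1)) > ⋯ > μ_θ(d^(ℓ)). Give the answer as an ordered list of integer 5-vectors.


Via rank(M_{q-1}∘⋯∘M_p): M ≅ I[1,4], I[2,2], I[2,5], I[5,5].
μ_θ-semistable layers: μ^(1)=13; μ^(2)=7/4; μ^(3)=-13/4; μ^(4)=-7

((0, 1, 0, 0, 0); (1, 1, 1, 1, 0); (0, 1, 1, 1, 1); (0, 0, 0, 0, 1))


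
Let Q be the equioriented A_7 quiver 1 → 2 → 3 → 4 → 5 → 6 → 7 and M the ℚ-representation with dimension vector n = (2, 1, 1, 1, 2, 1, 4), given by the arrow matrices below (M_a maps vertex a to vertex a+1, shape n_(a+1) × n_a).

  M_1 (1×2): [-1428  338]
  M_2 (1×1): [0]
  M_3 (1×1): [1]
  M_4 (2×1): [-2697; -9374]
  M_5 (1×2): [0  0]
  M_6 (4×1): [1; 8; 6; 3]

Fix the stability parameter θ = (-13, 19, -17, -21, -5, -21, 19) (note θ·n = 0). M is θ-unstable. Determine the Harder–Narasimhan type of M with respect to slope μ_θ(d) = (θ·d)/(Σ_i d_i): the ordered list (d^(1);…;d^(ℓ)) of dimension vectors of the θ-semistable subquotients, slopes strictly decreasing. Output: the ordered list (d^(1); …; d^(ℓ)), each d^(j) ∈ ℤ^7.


Interval decomposition of M: I[1,1], I[1,2], I[3,5], I[5,5], I[6,7], I[7,7]^3.
HN type (ℓ=5): μ^(1)=19; μ^(2)=-5; μ^(3)=-13; μ^(4)=-19; μ^(5)=-21

((0, 1, 0, 0, 0, 0, 4); (0, 0, 0, 0, 2, 0, 0); (2, 0, 0, 0, 0, 0, 0); (0, 0, 1, 1, 0, 0, 0); (0, 0, 0, 0, 0, 1, 0))


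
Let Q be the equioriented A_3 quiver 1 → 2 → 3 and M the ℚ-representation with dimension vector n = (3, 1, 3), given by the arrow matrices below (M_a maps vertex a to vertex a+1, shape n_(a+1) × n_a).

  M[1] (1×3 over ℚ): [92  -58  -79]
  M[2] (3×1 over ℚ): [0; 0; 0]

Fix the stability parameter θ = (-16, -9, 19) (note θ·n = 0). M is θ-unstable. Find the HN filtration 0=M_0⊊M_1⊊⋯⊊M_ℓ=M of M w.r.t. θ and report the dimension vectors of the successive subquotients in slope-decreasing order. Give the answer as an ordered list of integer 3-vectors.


Via rank(M_{q-1}∘⋯∘M_p): M ≅ I[1,1]^2, I[1,2], I[3,3]^3.
μ_θ-semistable layers: μ^(1)=19; μ^(2)=-9; μ^(3)=-16

((0, 0, 3); (0, 1, 0); (3, 0, 0))


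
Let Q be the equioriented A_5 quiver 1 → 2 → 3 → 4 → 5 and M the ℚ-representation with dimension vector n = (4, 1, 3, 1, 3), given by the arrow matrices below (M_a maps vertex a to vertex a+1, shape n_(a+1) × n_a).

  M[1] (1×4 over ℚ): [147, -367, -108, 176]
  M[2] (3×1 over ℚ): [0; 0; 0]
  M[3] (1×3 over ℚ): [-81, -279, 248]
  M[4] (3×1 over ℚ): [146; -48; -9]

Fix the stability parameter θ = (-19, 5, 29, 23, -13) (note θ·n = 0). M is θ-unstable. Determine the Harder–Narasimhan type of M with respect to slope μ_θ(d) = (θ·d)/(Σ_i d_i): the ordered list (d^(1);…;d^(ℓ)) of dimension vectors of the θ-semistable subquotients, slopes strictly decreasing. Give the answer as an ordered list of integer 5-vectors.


Barcode: M ≅ I[1,1]^3, I[1,2], I[3,3]^2, I[3,5], I[5,5]^2. HN layers by μ_θ (5 steps, strictly decreasing):
  μ^(1)=29; μ^(2)=13; μ^(3)=5; μ^(4)=-13; μ^(5)=-19

((0, 0, 2, 0, 0); (0, 0, 1, 1, 1); (0, 1, 0, 0, 0); (0, 0, 0, 0, 2); (4, 0, 0, 0, 0))


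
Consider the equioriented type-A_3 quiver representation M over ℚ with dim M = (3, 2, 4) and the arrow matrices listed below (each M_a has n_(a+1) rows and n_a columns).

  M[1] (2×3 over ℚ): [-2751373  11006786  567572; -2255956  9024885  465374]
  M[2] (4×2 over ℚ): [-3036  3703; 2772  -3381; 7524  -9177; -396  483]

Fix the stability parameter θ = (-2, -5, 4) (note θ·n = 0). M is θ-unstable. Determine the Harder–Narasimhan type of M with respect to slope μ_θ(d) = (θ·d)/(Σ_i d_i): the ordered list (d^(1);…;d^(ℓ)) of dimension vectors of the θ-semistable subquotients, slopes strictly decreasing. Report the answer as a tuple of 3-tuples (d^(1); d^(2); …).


Interval decomposition of M: I[1,1], I[1,2], I[1,3], I[3,3]^3.
HN type (ℓ=3): μ^(1)=4; μ^(2)=-2; μ^(3)=-7/2

((0, 0, 4); (1, 0, 0); (2, 2, 0))


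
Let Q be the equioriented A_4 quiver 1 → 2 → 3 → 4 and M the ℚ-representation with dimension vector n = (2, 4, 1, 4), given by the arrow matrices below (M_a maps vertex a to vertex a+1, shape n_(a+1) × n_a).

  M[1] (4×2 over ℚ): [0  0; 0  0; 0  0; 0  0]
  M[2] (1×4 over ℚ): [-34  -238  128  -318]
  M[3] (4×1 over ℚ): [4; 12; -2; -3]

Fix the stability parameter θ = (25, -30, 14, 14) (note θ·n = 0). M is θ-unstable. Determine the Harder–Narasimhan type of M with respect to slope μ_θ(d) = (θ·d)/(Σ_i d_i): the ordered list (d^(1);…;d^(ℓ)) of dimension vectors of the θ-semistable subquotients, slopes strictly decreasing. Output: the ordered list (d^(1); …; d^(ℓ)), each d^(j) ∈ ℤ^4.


Via rank(M_{q-1}∘⋯∘M_p): M ≅ I[1,1]^2, I[2,2]^3, I[2,4], I[4,4]^3.
μ_θ-semistable layers: μ^(1)=25; μ^(2)=14; μ^(3)=-30

((2, 0, 0, 0); (0, 0, 1, 4); (0, 4, 0, 0))


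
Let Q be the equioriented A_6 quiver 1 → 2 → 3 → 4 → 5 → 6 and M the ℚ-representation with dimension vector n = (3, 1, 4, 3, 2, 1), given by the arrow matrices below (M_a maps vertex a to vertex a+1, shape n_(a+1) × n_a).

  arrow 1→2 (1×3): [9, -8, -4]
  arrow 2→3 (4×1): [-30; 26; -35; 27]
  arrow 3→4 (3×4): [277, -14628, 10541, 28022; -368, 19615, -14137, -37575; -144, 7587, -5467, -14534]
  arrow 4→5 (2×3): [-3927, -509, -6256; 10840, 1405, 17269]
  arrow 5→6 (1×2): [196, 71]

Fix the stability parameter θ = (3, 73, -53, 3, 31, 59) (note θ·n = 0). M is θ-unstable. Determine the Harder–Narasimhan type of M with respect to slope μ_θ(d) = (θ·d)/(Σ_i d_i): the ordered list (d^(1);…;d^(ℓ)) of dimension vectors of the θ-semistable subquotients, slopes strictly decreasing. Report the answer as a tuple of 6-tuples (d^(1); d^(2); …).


Barcode: M ≅ I[1,1]^2, I[1,6], I[3,3], I[3,4], I[3,5]. HN layers by μ_θ (5 steps, strictly decreasing):
  μ^(1)=59; μ^(2)=31; μ^(3)=23/3; μ^(4)=3; μ^(5)=-53

((0, 0, 0, 0, 0, 1); (0, 0, 0, 0, 2, 0); (0, 1, 1, 1, 0, 0); (3, 0, 0, 2, 0, 0); (0, 0, 3, 0, 0, 0))


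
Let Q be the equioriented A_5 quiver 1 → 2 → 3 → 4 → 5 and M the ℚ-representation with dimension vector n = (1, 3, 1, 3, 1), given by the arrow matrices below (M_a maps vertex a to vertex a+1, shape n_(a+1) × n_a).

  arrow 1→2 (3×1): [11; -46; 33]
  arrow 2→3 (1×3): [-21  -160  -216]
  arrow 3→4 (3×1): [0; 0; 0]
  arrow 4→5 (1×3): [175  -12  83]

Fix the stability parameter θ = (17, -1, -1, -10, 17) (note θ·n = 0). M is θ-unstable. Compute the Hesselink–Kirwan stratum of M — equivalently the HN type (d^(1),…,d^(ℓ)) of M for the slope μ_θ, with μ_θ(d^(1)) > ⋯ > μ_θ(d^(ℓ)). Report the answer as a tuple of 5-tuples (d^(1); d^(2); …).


Barcode: M ≅ I[1,3], I[2,2]^2, I[4,4]^2, I[4,5]. HN layers by μ_θ (4 steps, strictly decreasing):
  μ^(1)=17; μ^(2)=5; μ^(3)=-1; μ^(4)=-10

((0, 0, 0, 0, 1); (1, 1, 1, 0, 0); (0, 2, 0, 0, 0); (0, 0, 0, 3, 0))


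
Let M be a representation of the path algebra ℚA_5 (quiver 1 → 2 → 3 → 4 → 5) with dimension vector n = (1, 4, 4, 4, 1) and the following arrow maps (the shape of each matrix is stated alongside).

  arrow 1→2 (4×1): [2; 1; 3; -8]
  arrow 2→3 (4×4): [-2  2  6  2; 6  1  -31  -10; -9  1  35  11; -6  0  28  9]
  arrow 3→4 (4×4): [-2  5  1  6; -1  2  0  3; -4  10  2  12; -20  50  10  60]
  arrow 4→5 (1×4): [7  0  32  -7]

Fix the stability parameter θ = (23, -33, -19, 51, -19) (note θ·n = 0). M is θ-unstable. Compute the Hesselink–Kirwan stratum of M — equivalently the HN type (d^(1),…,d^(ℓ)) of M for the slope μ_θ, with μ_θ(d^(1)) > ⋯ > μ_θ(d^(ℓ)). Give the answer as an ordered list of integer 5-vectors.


Barcode: M ≅ I[1,2], I[2,3], I[2,4], I[2,5], I[3,3], I[4,4]^2. HN layers by μ_θ (5 steps, strictly decreasing):
  μ^(1)=51; μ^(2)=16; μ^(3)=-5; μ^(4)=-19; μ^(5)=-33

((0, 0, 0, 3, 0); (0, 0, 0, 1, 1); (1, 1, 0, 0, 0); (0, 0, 4, 0, 0); (0, 3, 0, 0, 0))


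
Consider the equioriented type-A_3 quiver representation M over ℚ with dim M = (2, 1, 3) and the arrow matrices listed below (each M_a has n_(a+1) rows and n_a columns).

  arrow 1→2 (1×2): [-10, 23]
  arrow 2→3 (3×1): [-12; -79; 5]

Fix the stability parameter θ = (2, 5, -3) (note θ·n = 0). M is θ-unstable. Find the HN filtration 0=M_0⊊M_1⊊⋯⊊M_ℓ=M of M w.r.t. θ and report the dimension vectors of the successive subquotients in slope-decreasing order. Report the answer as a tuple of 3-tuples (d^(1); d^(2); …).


Barcode: M ≅ I[1,1], I[1,3], I[3,3]^2. HN layers by μ_θ (3 steps, strictly decreasing):
  μ^(1)=2; μ^(2)=4/3; μ^(3)=-3

((1, 0, 0); (1, 1, 1); (0, 0, 2))


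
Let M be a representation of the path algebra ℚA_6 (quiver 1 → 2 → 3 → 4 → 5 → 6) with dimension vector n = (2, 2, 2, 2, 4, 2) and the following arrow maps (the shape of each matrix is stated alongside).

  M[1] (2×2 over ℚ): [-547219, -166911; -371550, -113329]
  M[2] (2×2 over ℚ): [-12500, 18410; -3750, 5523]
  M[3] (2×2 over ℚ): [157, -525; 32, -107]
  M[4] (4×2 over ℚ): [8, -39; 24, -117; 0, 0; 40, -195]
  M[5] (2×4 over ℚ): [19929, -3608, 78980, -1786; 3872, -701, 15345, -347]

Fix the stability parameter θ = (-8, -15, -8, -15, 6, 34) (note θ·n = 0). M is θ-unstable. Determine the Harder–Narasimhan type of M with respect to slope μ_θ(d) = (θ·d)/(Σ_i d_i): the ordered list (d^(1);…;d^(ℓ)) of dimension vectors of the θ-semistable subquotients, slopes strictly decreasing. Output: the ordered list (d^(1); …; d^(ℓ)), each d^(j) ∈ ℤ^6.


Interval decomposition of M: I[1,2], I[1,6], I[3,4], I[5,5]^2, I[5,6].
HN type (ℓ=3): μ^(1)=34; μ^(2)=6; μ^(3)=-23/2

((0, 0, 0, 0, 0, 2); (0, 0, 0, 0, 4, 0); (2, 2, 2, 2, 0, 0))


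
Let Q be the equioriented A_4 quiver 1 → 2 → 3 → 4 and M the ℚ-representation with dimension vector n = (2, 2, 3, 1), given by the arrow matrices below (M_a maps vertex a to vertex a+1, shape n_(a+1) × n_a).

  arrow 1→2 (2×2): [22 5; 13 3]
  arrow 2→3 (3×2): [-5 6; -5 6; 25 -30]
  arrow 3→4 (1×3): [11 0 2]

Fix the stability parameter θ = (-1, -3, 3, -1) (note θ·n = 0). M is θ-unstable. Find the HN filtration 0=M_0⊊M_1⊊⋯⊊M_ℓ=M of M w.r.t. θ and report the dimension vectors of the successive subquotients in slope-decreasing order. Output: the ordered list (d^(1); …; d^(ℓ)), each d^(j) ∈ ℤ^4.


Barcode: M ≅ I[1,2], I[1,4], I[3,3]^2. HN layers by μ_θ (3 steps, strictly decreasing):
  μ^(1)=3; μ^(2)=1; μ^(3)=-2

((0, 0, 2, 0); (0, 0, 1, 1); (2, 2, 0, 0))


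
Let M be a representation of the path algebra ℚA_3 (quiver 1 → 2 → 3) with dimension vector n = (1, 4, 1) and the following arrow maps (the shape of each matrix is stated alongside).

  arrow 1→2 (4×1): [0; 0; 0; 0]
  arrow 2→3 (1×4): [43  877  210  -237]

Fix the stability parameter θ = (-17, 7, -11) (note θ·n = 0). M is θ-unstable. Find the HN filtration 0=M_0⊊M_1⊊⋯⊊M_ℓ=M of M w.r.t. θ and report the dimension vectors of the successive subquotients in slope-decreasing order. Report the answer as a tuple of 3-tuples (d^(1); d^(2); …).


Via rank(M_{q-1}∘⋯∘M_p): M ≅ I[1,1], I[2,2]^3, I[2,3].
μ_θ-semistable layers: μ^(1)=7; μ^(2)=-2; μ^(3)=-17

((0, 3, 0); (0, 1, 1); (1, 0, 0))


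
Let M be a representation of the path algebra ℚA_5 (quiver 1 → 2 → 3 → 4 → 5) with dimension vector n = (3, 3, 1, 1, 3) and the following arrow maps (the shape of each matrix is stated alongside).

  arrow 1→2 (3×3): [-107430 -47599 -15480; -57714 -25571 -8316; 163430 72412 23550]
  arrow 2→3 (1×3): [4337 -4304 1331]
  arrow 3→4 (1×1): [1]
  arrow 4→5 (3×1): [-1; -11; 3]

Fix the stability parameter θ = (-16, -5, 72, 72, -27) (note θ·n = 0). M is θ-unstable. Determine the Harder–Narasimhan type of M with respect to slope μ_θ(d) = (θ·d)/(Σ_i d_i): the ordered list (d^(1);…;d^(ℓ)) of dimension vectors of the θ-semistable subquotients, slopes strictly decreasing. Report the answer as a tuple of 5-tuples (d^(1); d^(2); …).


Interval decomposition of M: I[1,1], I[1,2], I[1,5], I[2,2], I[5,5]^2.
HN type (ℓ=4): μ^(1)=39; μ^(2)=-5; μ^(3)=-16; μ^(4)=-27

((0, 0, 1, 1, 1); (0, 3, 0, 0, 0); (3, 0, 0, 0, 0); (0, 0, 0, 0, 2))


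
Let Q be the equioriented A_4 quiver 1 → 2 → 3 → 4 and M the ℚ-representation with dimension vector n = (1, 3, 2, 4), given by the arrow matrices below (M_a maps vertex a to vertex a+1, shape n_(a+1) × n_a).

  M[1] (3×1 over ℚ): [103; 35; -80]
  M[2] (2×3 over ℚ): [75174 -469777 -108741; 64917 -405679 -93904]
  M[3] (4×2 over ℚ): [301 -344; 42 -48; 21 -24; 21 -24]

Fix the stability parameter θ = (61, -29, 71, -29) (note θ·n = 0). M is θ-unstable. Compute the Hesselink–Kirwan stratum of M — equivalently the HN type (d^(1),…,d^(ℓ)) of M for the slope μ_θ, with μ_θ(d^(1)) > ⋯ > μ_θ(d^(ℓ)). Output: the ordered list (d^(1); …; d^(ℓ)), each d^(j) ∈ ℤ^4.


Via rank(M_{q-1}∘⋯∘M_p): M ≅ I[1,4], I[2,2], I[2,3], I[4,4]^3.
μ_θ-semistable layers: μ^(1)=71; μ^(2)=21; μ^(3)=16; μ^(4)=-29

((0, 0, 1, 0); (0, 0, 1, 1); (1, 1, 0, 0); (0, 2, 0, 3))


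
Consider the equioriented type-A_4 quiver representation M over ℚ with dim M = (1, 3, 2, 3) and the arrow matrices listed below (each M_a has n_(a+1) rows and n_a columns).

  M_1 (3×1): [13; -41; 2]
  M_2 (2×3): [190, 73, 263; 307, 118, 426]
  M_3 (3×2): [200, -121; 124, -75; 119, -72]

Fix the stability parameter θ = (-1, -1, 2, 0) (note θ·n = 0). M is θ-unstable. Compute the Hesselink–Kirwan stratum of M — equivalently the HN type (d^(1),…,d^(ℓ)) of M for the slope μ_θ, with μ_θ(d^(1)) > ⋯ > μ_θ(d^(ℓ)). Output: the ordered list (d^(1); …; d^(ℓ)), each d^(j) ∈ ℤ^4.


Interval decomposition of M: I[1,4], I[2,2], I[2,4], I[4,4].
HN type (ℓ=3): μ^(1)=1; μ^(2)=0; μ^(3)=-1

((0, 0, 2, 2); (0, 0, 0, 1); (1, 3, 0, 0))


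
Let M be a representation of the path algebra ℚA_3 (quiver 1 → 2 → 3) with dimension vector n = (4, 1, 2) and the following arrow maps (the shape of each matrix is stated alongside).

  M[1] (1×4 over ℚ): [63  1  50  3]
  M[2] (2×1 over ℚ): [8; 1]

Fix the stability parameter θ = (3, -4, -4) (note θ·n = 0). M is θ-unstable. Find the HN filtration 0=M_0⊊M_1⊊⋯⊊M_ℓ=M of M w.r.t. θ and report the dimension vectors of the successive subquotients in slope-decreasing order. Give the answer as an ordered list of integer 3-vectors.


Via rank(M_{q-1}∘⋯∘M_p): M ≅ I[1,1]^3, I[1,3], I[3,3].
μ_θ-semistable layers: μ^(1)=3; μ^(2)=-5/3; μ^(3)=-4

((3, 0, 0); (1, 1, 1); (0, 0, 1))


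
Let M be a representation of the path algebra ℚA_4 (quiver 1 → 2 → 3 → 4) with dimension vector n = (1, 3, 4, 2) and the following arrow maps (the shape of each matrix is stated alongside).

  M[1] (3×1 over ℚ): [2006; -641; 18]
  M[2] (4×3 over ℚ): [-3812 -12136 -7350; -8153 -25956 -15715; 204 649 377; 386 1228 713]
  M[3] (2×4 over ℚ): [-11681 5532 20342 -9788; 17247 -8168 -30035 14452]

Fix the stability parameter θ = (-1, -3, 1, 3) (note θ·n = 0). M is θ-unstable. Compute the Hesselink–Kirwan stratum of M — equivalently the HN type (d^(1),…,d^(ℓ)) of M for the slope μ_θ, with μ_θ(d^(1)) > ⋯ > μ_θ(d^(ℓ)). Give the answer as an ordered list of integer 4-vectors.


Barcode: M ≅ I[1,4], I[2,3], I[2,4], I[3,3]. HN layers by μ_θ (4 steps, strictly decreasing):
  μ^(1)=3; μ^(2)=1; μ^(3)=-2; μ^(4)=-3

((0, 0, 0, 2); (0, 0, 4, 0); (1, 1, 0, 0); (0, 2, 0, 0))


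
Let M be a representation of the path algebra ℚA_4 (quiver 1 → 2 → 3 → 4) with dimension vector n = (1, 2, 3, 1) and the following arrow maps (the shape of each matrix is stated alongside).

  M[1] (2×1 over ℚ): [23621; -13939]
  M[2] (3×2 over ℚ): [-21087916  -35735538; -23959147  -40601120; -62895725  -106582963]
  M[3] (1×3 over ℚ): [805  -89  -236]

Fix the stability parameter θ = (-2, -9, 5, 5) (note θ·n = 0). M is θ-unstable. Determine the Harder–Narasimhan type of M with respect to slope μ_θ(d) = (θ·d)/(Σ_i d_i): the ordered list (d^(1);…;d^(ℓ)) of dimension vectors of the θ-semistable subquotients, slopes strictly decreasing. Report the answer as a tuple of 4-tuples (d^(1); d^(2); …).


Interval decomposition of M: I[1,4], I[2,3], I[3,3].
HN type (ℓ=3): μ^(1)=5; μ^(2)=-11/2; μ^(3)=-9

((0, 0, 3, 1); (1, 1, 0, 0); (0, 1, 0, 0))


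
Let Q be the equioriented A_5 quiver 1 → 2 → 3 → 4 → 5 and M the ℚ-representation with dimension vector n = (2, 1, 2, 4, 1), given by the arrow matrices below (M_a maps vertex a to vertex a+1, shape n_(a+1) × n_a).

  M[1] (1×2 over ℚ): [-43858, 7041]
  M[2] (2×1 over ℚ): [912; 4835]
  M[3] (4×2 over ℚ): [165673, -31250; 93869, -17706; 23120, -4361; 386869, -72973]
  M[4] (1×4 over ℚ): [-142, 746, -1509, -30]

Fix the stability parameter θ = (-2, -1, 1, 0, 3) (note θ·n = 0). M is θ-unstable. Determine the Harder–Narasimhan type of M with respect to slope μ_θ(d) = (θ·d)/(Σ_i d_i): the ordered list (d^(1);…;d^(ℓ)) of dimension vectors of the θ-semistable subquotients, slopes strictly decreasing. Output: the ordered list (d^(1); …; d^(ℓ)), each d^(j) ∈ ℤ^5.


Via rank(M_{q-1}∘⋯∘M_p): M ≅ I[1,1], I[1,5], I[3,4], I[4,4]^2.
μ_θ-semistable layers: μ^(1)=3; μ^(2)=1/2; μ^(3)=0; μ^(4)=-1; μ^(5)=-2

((0, 0, 0, 0, 1); (0, 0, 2, 2, 0); (0, 0, 0, 2, 0); (0, 1, 0, 0, 0); (2, 0, 0, 0, 0))


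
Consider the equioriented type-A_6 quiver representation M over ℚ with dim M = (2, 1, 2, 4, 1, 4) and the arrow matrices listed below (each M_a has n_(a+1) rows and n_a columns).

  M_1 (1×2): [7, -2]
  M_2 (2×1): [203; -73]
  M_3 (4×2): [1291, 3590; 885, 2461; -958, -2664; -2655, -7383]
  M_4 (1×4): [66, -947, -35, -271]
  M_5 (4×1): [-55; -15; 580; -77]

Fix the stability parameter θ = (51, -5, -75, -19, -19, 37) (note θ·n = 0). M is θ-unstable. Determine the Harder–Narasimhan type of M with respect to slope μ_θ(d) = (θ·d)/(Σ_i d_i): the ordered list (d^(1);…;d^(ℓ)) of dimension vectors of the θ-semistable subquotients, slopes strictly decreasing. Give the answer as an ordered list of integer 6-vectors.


Via rank(M_{q-1}∘⋯∘M_p): M ≅ I[1,1], I[1,4], I[3,6], I[4,4]^2, I[6,6]^3.
μ_θ-semistable layers: μ^(1)=51; μ^(2)=37; μ^(3)=-12; μ^(4)=-19; μ^(5)=-75

((1, 0, 0, 0, 0, 0); (0, 0, 0, 0, 0, 4); (1, 1, 1, 1, 0, 0); (0, 0, 0, 3, 1, 0); (0, 0, 1, 0, 0, 0))


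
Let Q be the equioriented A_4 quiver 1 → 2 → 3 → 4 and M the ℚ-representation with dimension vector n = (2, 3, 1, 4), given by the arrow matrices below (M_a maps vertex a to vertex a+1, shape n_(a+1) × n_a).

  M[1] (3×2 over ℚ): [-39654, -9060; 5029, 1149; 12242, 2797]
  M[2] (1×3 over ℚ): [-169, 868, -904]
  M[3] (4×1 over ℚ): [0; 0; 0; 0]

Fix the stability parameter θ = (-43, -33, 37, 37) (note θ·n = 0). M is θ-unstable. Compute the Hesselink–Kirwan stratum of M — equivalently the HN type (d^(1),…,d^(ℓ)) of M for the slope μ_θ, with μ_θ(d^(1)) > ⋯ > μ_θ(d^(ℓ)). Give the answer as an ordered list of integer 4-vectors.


Via rank(M_{q-1}∘⋯∘M_p): M ≅ I[1,2], I[1,3], I[2,2], I[4,4]^4.
μ_θ-semistable layers: μ^(1)=37; μ^(2)=-33; μ^(3)=-43

((0, 0, 1, 4); (0, 3, 0, 0); (2, 0, 0, 0))


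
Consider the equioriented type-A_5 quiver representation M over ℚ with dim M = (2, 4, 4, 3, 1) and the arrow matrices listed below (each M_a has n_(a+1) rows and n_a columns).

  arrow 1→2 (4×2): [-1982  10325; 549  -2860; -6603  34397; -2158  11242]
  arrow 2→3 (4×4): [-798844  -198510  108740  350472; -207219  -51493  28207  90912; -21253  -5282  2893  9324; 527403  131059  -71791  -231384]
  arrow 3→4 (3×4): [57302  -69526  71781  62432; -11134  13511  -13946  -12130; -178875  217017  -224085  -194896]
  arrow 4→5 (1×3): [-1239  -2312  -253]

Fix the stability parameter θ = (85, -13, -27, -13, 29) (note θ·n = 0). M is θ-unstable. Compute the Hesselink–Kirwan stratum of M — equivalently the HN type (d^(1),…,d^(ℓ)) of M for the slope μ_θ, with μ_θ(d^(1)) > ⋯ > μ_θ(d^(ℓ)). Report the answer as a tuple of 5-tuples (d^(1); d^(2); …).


Barcode: M ≅ I[1,2], I[1,4], I[2,2], I[2,5], I[3,3], I[3,4]. HN layers by μ_θ (6 steps, strictly decreasing):
  μ^(1)=36; μ^(2)=29; μ^(3)=8; μ^(4)=-13; μ^(5)=-20; μ^(6)=-27

((1, 1, 0, 0, 0); (0, 0, 0, 0, 1); (1, 1, 1, 1, 0); (0, 1, 0, 2, 0); (0, 1, 1, 0, 0); (0, 0, 2, 0, 0))


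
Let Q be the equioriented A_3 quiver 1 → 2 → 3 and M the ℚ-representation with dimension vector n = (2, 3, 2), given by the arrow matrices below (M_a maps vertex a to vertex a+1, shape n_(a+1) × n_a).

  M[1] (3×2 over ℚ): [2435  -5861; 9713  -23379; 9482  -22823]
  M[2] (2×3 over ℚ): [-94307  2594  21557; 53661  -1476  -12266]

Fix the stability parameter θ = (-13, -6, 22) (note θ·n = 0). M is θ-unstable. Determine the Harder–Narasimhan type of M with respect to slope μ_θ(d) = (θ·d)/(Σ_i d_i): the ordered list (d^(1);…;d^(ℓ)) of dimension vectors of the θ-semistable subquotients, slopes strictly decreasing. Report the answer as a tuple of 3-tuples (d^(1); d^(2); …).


Via rank(M_{q-1}∘⋯∘M_p): M ≅ I[1,3]^2, I[2,2].
μ_θ-semistable layers: μ^(1)=22; μ^(2)=-6; μ^(3)=-13

((0, 0, 2); (0, 3, 0); (2, 0, 0))


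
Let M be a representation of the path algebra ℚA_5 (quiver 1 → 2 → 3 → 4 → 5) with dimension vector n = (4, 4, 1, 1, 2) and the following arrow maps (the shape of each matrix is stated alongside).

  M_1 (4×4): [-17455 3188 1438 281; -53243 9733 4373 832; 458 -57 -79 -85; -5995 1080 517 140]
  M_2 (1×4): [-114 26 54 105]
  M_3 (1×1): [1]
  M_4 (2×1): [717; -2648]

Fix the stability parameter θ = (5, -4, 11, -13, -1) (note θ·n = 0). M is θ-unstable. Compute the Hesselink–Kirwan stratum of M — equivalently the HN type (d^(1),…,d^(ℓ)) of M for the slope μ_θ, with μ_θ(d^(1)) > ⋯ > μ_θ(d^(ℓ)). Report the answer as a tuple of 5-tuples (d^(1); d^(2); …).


Interval decomposition of M: I[1,1], I[1,2]^2, I[1,5], I[2,2], I[5,5].
HN type (ℓ=5): μ^(1)=5; μ^(2)=1/2; μ^(3)=-2/5; μ^(4)=-1; μ^(5)=-4

((1, 0, 0, 0, 0); (2, 2, 0, 0, 0); (1, 1, 1, 1, 1); (0, 0, 0, 0, 1); (0, 1, 0, 0, 0))


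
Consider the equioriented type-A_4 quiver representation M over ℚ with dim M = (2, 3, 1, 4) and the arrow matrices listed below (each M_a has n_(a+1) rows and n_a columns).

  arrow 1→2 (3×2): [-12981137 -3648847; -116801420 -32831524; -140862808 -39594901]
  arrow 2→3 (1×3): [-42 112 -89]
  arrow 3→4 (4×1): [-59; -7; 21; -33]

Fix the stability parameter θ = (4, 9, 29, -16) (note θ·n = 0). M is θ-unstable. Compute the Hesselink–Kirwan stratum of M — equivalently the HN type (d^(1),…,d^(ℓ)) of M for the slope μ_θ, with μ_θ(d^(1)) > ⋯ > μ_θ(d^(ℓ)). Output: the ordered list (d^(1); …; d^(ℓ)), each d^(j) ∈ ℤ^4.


Via rank(M_{q-1}∘⋯∘M_p): M ≅ I[1,2], I[1,4], I[2,2], I[4,4]^3.
μ_θ-semistable layers: μ^(1)=9; μ^(2)=22/3; μ^(3)=4; μ^(4)=-16

((0, 2, 0, 0); (0, 1, 1, 1); (2, 0, 0, 0); (0, 0, 0, 3))


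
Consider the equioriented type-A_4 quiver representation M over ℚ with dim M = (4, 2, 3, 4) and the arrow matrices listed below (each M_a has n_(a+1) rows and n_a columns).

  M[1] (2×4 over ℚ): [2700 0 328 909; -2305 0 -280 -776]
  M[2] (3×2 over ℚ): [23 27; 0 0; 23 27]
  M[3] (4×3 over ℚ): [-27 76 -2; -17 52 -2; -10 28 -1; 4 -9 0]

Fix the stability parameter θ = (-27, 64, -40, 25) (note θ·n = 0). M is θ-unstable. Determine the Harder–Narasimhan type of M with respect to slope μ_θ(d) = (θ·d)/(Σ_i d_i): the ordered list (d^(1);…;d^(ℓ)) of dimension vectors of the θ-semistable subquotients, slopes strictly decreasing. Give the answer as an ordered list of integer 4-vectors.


Interval decomposition of M: I[1,1]^2, I[1,2], I[1,4], I[3,4]^2, I[4,4].
HN type (ℓ=5): μ^(1)=64; μ^(2)=25; μ^(3)=12; μ^(4)=-27; μ^(5)=-40

((0, 1, 0, 0); (0, 0, 0, 4); (0, 1, 1, 0); (4, 0, 0, 0); (0, 0, 2, 0))


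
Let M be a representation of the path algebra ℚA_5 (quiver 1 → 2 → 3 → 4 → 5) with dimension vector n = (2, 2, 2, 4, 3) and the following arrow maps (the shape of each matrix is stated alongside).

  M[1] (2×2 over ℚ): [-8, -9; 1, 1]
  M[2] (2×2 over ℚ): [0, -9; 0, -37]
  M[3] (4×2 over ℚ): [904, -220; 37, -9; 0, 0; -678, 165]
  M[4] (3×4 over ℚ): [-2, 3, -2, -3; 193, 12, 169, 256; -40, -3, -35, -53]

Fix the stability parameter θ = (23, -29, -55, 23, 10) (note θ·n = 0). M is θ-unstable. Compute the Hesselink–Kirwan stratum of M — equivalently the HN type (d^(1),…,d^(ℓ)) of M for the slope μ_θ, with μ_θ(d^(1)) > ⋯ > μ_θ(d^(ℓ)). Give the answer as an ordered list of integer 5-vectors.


Via rank(M_{q-1}∘⋯∘M_p): M ≅ I[1,2], I[1,5], I[3,4], I[4,5]^2.
μ_θ-semistable layers: μ^(1)=23; μ^(2)=33/2; μ^(3)=-3; μ^(4)=-61/3; μ^(5)=-55

((0, 0, 0, 1, 0); (0, 0, 0, 3, 3); (1, 1, 0, 0, 0); (1, 1, 1, 0, 0); (0, 0, 1, 0, 0))


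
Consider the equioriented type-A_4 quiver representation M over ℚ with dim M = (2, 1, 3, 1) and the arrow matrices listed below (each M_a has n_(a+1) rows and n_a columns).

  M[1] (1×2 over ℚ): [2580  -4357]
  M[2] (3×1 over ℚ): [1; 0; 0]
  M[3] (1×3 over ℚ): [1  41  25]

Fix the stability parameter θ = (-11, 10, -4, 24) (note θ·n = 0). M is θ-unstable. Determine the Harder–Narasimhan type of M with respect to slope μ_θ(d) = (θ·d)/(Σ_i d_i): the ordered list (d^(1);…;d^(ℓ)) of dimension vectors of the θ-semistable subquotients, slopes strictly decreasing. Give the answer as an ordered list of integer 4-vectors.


Barcode: M ≅ I[1,1], I[1,4], I[3,3]^2. HN layers by μ_θ (4 steps, strictly decreasing):
  μ^(1)=24; μ^(2)=3; μ^(3)=-4; μ^(4)=-11

((0, 0, 0, 1); (0, 1, 1, 0); (0, 0, 2, 0); (2, 0, 0, 0))


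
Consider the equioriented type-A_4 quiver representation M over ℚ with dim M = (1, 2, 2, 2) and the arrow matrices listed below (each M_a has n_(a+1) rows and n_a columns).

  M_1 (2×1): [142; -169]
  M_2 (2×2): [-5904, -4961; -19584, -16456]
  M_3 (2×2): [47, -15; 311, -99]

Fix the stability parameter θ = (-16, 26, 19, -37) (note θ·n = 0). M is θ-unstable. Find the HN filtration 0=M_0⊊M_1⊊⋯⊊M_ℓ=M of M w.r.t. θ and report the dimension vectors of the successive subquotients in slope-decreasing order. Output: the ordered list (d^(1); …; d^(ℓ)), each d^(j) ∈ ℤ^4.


Via rank(M_{q-1}∘⋯∘M_p): M ≅ I[1,4], I[2,2], I[3,4].
μ_θ-semistable layers: μ^(1)=26; μ^(2)=8/3; μ^(3)=-9; μ^(4)=-16

((0, 1, 0, 0); (0, 1, 1, 1); (0, 0, 1, 1); (1, 0, 0, 0))


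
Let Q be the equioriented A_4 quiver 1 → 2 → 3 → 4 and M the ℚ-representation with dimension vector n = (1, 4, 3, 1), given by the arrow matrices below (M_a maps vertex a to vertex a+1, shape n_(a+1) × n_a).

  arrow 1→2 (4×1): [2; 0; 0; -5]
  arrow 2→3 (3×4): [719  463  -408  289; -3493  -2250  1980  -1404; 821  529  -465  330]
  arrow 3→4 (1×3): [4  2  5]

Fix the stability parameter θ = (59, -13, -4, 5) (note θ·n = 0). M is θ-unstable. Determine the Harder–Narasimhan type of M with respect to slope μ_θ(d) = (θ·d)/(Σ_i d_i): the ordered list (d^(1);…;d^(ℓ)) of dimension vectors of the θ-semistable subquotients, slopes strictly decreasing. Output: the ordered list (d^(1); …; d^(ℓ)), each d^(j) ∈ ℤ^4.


Interval decomposition of M: I[1,3], I[2,2], I[2,3], I[2,4].
HN type (ℓ=4): μ^(1)=14; μ^(2)=5; μ^(3)=-4; μ^(4)=-13

((1, 1, 1, 0); (0, 0, 0, 1); (0, 0, 2, 0); (0, 3, 0, 0))


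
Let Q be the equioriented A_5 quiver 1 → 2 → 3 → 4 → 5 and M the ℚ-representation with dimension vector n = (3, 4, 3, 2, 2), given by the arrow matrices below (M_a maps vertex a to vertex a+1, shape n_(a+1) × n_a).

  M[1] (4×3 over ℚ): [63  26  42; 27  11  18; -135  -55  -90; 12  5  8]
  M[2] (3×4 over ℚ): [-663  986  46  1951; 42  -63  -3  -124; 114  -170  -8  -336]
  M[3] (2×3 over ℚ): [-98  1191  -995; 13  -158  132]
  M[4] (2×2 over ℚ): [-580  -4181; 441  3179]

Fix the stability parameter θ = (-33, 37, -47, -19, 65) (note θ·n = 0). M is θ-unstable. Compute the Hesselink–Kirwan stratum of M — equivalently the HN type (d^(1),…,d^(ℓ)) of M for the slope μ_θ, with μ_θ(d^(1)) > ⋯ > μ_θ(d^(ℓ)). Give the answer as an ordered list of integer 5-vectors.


Interval decomposition of M: I[1,1], I[1,3], I[1,5], I[2,2], I[2,5].
HN type (ℓ=5): μ^(1)=65; μ^(2)=37; μ^(3)=-5; μ^(4)=-29/3; μ^(5)=-33

((0, 0, 0, 0, 2); (0, 1, 0, 0, 0); (0, 1, 1, 0, 0); (0, 2, 2, 2, 0); (3, 0, 0, 0, 0))


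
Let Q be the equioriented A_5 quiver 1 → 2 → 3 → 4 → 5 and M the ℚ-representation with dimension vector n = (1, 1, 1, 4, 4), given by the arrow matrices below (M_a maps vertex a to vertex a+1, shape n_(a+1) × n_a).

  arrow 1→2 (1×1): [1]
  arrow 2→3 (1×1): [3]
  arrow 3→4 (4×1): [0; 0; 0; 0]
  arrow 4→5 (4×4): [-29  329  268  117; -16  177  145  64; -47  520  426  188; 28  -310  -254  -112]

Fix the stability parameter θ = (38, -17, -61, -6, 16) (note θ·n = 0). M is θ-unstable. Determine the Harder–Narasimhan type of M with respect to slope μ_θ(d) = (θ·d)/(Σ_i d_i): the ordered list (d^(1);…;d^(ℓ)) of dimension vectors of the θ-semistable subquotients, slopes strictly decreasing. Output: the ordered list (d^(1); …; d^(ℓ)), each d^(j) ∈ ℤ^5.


Via rank(M_{q-1}∘⋯∘M_p): M ≅ I[1,3], I[4,4], I[4,5]^3, I[5,5].
μ_θ-semistable layers: μ^(1)=16; μ^(2)=-6; μ^(3)=-40/3

((0, 0, 0, 0, 4); (0, 0, 0, 4, 0); (1, 1, 1, 0, 0))


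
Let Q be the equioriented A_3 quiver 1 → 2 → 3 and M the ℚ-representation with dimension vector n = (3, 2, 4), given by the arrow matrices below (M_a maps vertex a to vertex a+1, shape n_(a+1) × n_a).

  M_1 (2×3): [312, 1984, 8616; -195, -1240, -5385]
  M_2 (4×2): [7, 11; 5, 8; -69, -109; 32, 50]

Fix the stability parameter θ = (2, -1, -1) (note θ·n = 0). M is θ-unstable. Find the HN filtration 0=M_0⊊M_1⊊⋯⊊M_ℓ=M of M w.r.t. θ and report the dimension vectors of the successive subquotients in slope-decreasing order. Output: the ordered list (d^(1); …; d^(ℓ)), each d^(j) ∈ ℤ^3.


Barcode: M ≅ I[1,1]^2, I[1,3], I[2,3], I[3,3]^2. HN layers by μ_θ (3 steps, strictly decreasing):
  μ^(1)=2; μ^(2)=0; μ^(3)=-1

((2, 0, 0); (1, 1, 1); (0, 1, 3))


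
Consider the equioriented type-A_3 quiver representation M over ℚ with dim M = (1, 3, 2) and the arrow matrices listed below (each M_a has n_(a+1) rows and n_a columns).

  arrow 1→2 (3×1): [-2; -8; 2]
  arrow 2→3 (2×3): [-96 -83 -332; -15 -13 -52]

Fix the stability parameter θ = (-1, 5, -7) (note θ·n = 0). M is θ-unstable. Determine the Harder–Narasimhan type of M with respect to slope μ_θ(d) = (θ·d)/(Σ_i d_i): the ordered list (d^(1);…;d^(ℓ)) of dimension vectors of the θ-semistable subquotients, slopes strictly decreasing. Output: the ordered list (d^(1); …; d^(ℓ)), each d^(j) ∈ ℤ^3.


Via rank(M_{q-1}∘⋯∘M_p): M ≅ I[1,3], I[2,2], I[2,3].
μ_θ-semistable layers: μ^(1)=5; μ^(2)=-1

((0, 1, 0); (1, 2, 2))


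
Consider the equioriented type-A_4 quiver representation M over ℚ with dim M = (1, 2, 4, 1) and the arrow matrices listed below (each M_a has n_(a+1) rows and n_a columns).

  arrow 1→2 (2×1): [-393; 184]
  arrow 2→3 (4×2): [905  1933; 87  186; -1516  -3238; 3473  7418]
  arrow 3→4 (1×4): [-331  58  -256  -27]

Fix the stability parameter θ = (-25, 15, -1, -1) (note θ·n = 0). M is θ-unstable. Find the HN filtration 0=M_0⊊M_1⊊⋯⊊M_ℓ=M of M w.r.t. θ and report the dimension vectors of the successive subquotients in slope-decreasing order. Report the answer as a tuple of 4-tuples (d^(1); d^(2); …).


Interval decomposition of M: I[1,3], I[2,4], I[3,3]^2.
HN type (ℓ=4): μ^(1)=7; μ^(2)=13/3; μ^(3)=-1; μ^(4)=-25

((0, 1, 1, 0); (0, 1, 1, 1); (0, 0, 2, 0); (1, 0, 0, 0))


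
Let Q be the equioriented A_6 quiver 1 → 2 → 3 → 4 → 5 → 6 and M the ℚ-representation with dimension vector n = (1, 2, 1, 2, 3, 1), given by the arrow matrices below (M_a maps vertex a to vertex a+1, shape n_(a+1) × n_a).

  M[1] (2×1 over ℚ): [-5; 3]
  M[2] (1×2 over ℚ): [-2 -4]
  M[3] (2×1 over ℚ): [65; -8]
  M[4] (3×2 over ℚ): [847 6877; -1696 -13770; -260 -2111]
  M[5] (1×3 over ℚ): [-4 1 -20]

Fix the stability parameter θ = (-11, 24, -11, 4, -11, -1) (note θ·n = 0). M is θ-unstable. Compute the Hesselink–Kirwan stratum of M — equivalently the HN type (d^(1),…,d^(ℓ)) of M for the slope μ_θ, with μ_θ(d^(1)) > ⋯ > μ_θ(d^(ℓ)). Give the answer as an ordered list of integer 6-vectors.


Barcode: M ≅ I[1,6], I[2,2], I[4,5], I[5,5]. HN layers by μ_θ (4 steps, strictly decreasing):
  μ^(1)=24; μ^(2)=1; μ^(3)=-7/2; μ^(4)=-11

((0, 1, 0, 0, 0, 0); (0, 1, 1, 1, 1, 1); (0, 0, 0, 1, 1, 0); (1, 0, 0, 0, 1, 0))


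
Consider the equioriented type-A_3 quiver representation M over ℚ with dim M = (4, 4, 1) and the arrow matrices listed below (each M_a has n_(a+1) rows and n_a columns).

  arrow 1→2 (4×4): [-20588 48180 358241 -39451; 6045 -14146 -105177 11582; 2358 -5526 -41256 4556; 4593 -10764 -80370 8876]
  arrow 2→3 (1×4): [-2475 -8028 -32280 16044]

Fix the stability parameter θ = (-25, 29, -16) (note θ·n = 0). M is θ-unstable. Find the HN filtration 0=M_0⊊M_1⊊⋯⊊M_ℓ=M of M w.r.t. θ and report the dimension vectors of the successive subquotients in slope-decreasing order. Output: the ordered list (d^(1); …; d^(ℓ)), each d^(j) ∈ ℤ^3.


Interval decomposition of M: I[1,2]^3, I[1,3].
HN type (ℓ=3): μ^(1)=29; μ^(2)=13/2; μ^(3)=-25

((0, 3, 0); (0, 1, 1); (4, 0, 0))


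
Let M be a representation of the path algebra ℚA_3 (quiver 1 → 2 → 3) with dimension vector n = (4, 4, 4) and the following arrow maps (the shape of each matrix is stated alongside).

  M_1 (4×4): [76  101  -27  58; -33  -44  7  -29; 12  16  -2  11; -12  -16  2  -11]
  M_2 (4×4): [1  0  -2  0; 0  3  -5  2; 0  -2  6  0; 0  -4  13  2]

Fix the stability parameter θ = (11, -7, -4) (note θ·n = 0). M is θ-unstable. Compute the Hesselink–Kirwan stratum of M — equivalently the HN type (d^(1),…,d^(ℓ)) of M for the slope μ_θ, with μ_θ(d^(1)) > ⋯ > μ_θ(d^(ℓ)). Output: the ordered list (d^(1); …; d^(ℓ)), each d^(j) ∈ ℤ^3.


Barcode: M ≅ I[1,1], I[1,3]^3, I[2,3]. HN layers by μ_θ (4 steps, strictly decreasing):
  μ^(1)=11; μ^(2)=0; μ^(3)=-4; μ^(4)=-7

((1, 0, 0); (3, 3, 3); (0, 0, 1); (0, 1, 0))


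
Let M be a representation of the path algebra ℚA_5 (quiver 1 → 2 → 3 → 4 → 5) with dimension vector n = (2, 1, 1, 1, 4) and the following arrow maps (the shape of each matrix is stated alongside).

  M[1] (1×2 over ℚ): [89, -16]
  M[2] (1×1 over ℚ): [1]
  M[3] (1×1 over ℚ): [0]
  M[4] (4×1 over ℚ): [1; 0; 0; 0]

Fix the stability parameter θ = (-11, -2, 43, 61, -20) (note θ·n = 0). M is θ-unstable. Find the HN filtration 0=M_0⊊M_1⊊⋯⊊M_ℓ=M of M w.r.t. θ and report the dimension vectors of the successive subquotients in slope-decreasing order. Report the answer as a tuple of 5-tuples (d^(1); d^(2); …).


Barcode: M ≅ I[1,1], I[1,3], I[4,5], I[5,5]^3. HN layers by μ_θ (5 steps, strictly decreasing):
  μ^(1)=43; μ^(2)=41/2; μ^(3)=-2; μ^(4)=-11; μ^(5)=-20

((0, 0, 1, 0, 0); (0, 0, 0, 1, 1); (0, 1, 0, 0, 0); (2, 0, 0, 0, 0); (0, 0, 0, 0, 3))


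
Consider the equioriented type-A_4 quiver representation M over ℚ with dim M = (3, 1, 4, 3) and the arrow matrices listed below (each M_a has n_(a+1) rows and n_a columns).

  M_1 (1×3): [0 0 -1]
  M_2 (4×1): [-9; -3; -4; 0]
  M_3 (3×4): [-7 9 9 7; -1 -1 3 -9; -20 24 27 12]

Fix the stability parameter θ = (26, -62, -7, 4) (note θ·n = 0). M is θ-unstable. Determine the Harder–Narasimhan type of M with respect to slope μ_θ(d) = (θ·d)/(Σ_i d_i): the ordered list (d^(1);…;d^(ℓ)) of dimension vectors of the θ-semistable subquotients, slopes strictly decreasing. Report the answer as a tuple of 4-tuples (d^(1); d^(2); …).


Barcode: M ≅ I[1,1]^2, I[1,3], I[3,4]^3. HN layers by μ_θ (4 steps, strictly decreasing):
  μ^(1)=26; μ^(2)=4; μ^(3)=-7; μ^(4)=-18

((2, 0, 0, 0); (0, 0, 0, 3); (0, 0, 4, 0); (1, 1, 0, 0))


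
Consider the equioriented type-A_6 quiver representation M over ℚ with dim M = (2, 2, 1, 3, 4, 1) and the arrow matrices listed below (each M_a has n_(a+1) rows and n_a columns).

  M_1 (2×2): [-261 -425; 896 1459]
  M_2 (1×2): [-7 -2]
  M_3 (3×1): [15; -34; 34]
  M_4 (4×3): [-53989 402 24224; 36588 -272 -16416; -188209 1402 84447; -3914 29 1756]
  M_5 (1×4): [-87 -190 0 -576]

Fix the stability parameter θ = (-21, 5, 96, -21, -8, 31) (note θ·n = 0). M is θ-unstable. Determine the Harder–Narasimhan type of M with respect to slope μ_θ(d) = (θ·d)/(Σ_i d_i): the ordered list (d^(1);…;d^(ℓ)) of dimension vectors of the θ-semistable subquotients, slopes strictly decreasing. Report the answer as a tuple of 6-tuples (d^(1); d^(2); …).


Barcode: M ≅ I[1,2], I[1,6], I[4,5]^2, I[5,5]. HN layers by μ_θ (5 steps, strictly decreasing):
  μ^(1)=31; μ^(2)=67/3; μ^(3)=5; μ^(4)=-8; μ^(5)=-21

((0, 0, 0, 0, 0, 1); (0, 0, 1, 1, 1, 0); (0, 2, 0, 0, 0, 0); (0, 0, 0, 0, 3, 0); (2, 0, 0, 2, 0, 0))


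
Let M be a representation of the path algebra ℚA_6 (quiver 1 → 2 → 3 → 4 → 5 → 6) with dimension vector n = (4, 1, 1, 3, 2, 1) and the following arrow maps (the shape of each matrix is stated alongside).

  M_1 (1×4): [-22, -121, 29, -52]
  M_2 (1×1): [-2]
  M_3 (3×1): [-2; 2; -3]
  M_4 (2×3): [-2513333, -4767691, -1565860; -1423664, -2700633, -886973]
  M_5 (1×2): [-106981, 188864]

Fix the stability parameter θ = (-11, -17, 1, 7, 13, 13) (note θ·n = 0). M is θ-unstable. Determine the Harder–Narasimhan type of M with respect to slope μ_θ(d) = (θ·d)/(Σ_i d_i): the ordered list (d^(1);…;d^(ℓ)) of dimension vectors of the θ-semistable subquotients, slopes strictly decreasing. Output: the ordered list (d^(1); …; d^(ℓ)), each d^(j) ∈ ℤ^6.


Interval decomposition of M: I[1,1]^3, I[1,5], I[4,4], I[4,6].
HN type (ℓ=5): μ^(1)=13; μ^(2)=7; μ^(3)=1; μ^(4)=-11; μ^(5)=-14

((0, 0, 0, 0, 2, 1); (0, 0, 0, 3, 0, 0); (0, 0, 1, 0, 0, 0); (3, 0, 0, 0, 0, 0); (1, 1, 0, 0, 0, 0))


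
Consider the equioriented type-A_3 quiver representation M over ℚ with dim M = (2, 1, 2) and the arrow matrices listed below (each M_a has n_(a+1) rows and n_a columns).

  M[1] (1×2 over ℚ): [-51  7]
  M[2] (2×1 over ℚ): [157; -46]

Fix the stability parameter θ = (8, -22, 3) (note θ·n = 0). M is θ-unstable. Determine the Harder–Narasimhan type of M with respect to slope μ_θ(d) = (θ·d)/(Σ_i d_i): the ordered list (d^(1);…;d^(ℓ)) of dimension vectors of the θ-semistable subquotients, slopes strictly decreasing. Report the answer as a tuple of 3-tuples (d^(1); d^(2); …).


Via rank(M_{q-1}∘⋯∘M_p): M ≅ I[1,1], I[1,3], I[3,3].
μ_θ-semistable layers: μ^(1)=8; μ^(2)=3; μ^(3)=-7

((1, 0, 0); (0, 0, 2); (1, 1, 0))


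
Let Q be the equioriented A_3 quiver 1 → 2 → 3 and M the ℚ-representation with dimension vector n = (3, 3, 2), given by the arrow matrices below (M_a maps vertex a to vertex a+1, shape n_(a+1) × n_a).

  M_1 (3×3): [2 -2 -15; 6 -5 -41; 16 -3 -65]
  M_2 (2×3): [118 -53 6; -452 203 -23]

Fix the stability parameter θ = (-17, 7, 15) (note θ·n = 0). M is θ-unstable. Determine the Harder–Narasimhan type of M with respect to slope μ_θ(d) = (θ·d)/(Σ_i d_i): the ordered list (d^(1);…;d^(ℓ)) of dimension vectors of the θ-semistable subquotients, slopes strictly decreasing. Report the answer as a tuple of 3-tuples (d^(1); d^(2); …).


Interval decomposition of M: I[1,2], I[1,3]^2.
HN type (ℓ=3): μ^(1)=15; μ^(2)=7; μ^(3)=-17

((0, 0, 2); (0, 3, 0); (3, 0, 0))
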